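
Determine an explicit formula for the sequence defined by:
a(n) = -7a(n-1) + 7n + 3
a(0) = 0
First-order linear with linear forcing.
Homogeneous solution: a_h(n) = A·(-7)^n.
Try particular a_p(n) = pn + q. Substituting:
  pn + q = -7(p(n-1) + q) + 7n + 3.
Matching the n-coefficient: p = -7p + 7 ⇒ p = \frac{7}{8}.
Matching constants: q = 7p - 7q + 3 ⇒ q = \frac{73}{64}.
General: a(n) = A·(-7)^n + \frac{7 n}{8} + \frac{73}{64}.
Apply a(0) = 0: A + \frac{73}{64} = 0 ⇒ A = - \frac{73}{64}.
So a(n) = - \frac{73 \left(-7\right)^{n}}{64} + \frac{7 n}{8} + \frac{73}{64}.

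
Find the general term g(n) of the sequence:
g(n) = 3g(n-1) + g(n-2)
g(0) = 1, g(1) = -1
Characteristic equation: x² - 3x - 1 = 0.
Discriminant Δ = (3)² + 4·(1) = 13.
Roots r₁,₂ = (3 ± √13)/2, so r₁ = \frac{3}{2} + \frac{\sqrt{13}}{2}, r₂ = \frac{3}{2} - \frac{\sqrt{13}}{2}.
General solution: g(n) = A·r₁^n + B·r₂^n.
From the initial conditions, A + B = 1 and r₁A + r₂B = -1.
Since r₁ - r₂ = √13: A = (-1 - (1)r₂)/√13 = \frac{1}{2} - \frac{5 \sqrt{13}}{26}, and B = 1 - A = \frac{1}{2} + \frac{5 \sqrt{13}}{26}.
So g(n) = \left(\frac{1}{2} - \frac{5 \sqrt{13}}{26}\right)\left(\frac{3}{2} + \frac{\sqrt{13}}{2}\right)^n + \left(\frac{1}{2} + \frac{5 \sqrt{13}}{26}\right)\left(\frac{3}{2} - \frac{\sqrt{13}}{2}\right)^n.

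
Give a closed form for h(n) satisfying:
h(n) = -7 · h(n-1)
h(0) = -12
Pure geometric recurrence with ratio -7.
By induction h(n) = h(0) · (-7)^n = - 12 \left(-7\right)^{n}.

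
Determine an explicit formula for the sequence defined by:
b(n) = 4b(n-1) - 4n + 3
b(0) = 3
First-order linear with linear forcing.
Homogeneous solution: b_h(n) = A·(4)^n.
Try particular b_p(n) = pn + q. Substituting:
  pn + q = 4(p(n-1) + q) - 4n + 3.
Matching the n-coefficient: p = 4p - 4 ⇒ p = \frac{4}{3}.
Matching constants: q = -4p + 4q + 3 ⇒ q = \frac{7}{9}.
General: b(n) = A·(4)^n + \frac{4 n}{3} + \frac{7}{9}.
Apply b(0) = 3: A + \frac{7}{9} = 3 ⇒ A = \frac{20}{9}.
So b(n) = \frac{20 \cdot 4^{n}}{9} + \frac{4 n}{3} + \frac{7}{9}.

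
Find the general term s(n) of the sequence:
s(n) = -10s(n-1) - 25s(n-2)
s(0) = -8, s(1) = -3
Characteristic equation: x² + 10x + 25 = 0, which is (x - (-5))².
Repeated root r = -5.
General solution: s(n) = (A + Bn)·(-5)^n.
From s(0) = -8: A = -8.
From s(1) = -3: (A + B)·(-5) = -3 ⇒ B = \frac{43}{5}.
So s(n) = \left(\frac{43 n}{5} - 8\right) \cdot (-5)^n.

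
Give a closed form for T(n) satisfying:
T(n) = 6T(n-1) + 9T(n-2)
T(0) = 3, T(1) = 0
Characteristic equation: x² - 6x - 9 = 0.
Discriminant Δ = (6)² + 4·(9) = 72.
Roots r₁,₂ = (6 ± √72)/2, so r₁ = 3 + 3 \sqrt{2}, r₂ = 3 - 3 \sqrt{2}.
General solution: T(n) = A·r₁^n + B·r₂^n.
From the initial conditions, A + B = 3 and r₁A + r₂B = 0.
Since r₁ - r₂ = √72: A = (0 - (3)r₂)/√72 = \frac{3}{2} - \frac{3 \sqrt{2}}{4}, and B = 3 - A = \frac{3 \sqrt{2}}{4} + \frac{3}{2}.
So T(n) = \left(\frac{3}{2} - \frac{3 \sqrt{2}}{4}\right)\left(3 + 3 \sqrt{2}\right)^n + \left(\frac{3 \sqrt{2}}{4} + \frac{3}{2}\right)\left(3 - 3 \sqrt{2}\right)^n.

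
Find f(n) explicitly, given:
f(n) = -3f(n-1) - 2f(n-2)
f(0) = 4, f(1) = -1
Characteristic equation: x² + 3x + 2 = 0, which factors as (x - (-1))(x - (-2)) = 0.
Roots r₁ = -1, r₂ = -2 (distinct).
General solution: f(n) = A·(-1)^n + B·(-2)^n.
From f(0) = 4: A + B = 4.
From f(1) = -1: -A - 2B = -1.
Solving: A = 7, B = -3.
So f(n) = 7 \left(-1\right)^{n} - 3 \left(-2\right)^{n}.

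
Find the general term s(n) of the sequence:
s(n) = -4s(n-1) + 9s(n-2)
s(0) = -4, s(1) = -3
Characteristic equation: x² + 4x - 9 = 0.
Discriminant Δ = (-4)² + 4·(9) = 52.
Roots r₁,₂ = (-4 ± √52)/2, so r₁ = -2 + \sqrt{13}, r₂ = - \sqrt{13} - 2.
General solution: s(n) = A·r₁^n + B·r₂^n.
From the initial conditions, A + B = -4 and r₁A + r₂B = -3.
Since r₁ - r₂ = √52: A = (-3 - (-4)r₂)/√52 = -2 - \frac{11 \sqrt{13}}{26}, and B = -4 - A = -2 + \frac{11 \sqrt{13}}{26}.
So s(n) = \left(-2 - \frac{11 \sqrt{13}}{26}\right)\left(-2 + \sqrt{13}\right)^n + \left(-2 + \frac{11 \sqrt{13}}{26}\right)\left(- \sqrt{13} - 2\right)^n.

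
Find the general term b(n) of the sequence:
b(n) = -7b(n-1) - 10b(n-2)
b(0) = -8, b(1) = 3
Characteristic equation: x² + 7x + 10 = 0, which factors as (x - (-2))(x - (-5)) = 0.
Roots r₁ = -2, r₂ = -5 (distinct).
General solution: b(n) = A·(-2)^n + B·(-5)^n.
From b(0) = -8: A + B = -8.
From b(1) = 3: -2A - 5B = 3.
Solving: A = - \frac{37}{3}, B = \frac{13}{3}.
So b(n) = - \frac{37 \left(-2\right)^{n}}{3} + \frac{13 \left(-5\right)^{n}}{3}.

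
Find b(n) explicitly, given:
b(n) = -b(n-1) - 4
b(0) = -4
First-order linear non-homogeneous.
Homogeneous solution: b_h(n) = A·(-1)^n.
Try constant particular solution b_p = K: K = -K - 4 ⇒ K = -2.
General: b(n) = A·(-1)^n - 2.
Apply b(0) = -4: A - 2 = -4 ⇒ A = -2.
So b(n) = - 2 \left(-1\right)^{n} - 2.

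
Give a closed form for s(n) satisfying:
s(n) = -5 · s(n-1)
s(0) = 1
Pure geometric recurrence with ratio -5.
By induction s(n) = s(0) · (-5)^n = \left(-5\right)^{n}.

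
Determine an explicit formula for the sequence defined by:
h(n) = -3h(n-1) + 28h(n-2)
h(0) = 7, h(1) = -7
Characteristic equation: x² + 3x - 28 = 0, which factors as (x - (-7))(x - (4)) = 0.
Roots r₁ = -7, r₂ = 4 (distinct).
General solution: h(n) = A·(-7)^n + B·(4)^n.
From h(0) = 7: A + B = 7.
From h(1) = -7: -7A + 4B = -7.
Solving: A = \frac{35}{11}, B = \frac{42}{11}.
So h(n) = \frac{35 \left(-7\right)^{n}}{11} + \frac{42 \cdot 4^{n}}{11}.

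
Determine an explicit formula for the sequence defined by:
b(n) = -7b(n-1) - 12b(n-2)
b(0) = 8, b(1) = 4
Characteristic equation: x² + 7x + 12 = 0, which factors as (x - (-3))(x - (-4)) = 0.
Roots r₁ = -3, r₂ = -4 (distinct).
General solution: b(n) = A·(-3)^n + B·(-4)^n.
From b(0) = 8: A + B = 8.
From b(1) = 4: -3A - 4B = 4.
Solving: A = 36, B = -28.
So b(n) = 36 \left(-3\right)^{n} - 28 \left(-4\right)^{n}.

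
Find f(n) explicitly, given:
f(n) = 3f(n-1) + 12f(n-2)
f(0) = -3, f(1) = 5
Characteristic equation: x² - 3x - 12 = 0.
Discriminant Δ = (3)² + 4·(12) = 57.
Roots r₁,₂ = (3 ± √57)/2, so r₁ = \frac{3}{2} + \frac{\sqrt{57}}{2}, r₂ = \frac{3}{2} - \frac{\sqrt{57}}{2}.
General solution: f(n) = A·r₁^n + B·r₂^n.
From the initial conditions, A + B = -3 and r₁A + r₂B = 5.
Since r₁ - r₂ = √57: A = (5 - (-3)r₂)/√57 = - \frac{3}{2} + \frac{\sqrt{57}}{6}, and B = -3 - A = - \frac{3}{2} - \frac{\sqrt{57}}{6}.
So f(n) = \left(- \frac{3}{2} + \frac{\sqrt{57}}{6}\right)\left(\frac{3}{2} + \frac{\sqrt{57}}{2}\right)^n + \left(- \frac{3}{2} - \frac{\sqrt{57}}{6}\right)\left(\frac{3}{2} - \frac{\sqrt{57}}{2}\right)^n.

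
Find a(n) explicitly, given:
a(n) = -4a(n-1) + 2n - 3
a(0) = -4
First-order linear with linear forcing.
Homogeneous solution: a_h(n) = A·(-4)^n.
Try particular a_p(n) = pn + q. Substituting:
  pn + q = -4(p(n-1) + q) + 2n - 3.
Matching the n-coefficient: p = -4p + 2 ⇒ p = \frac{2}{5}.
Matching constants: q = 4p - 4q - 3 ⇒ q = - \frac{7}{25}.
General: a(n) = A·(-4)^n + \frac{2 n}{5} - \frac{7}{25}.
Apply a(0) = -4: A - \frac{7}{25} = -4 ⇒ A = - \frac{93}{25}.
So a(n) = - \frac{93 \left(-4\right)^{n}}{25} + \frac{2 n}{5} - \frac{7}{25}.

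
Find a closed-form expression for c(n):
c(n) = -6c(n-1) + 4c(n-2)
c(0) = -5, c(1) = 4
Characteristic equation: x² + 6x - 4 = 0.
Discriminant Δ = (-6)² + 4·(4) = 52.
Roots r₁,₂ = (-6 ± √52)/2, so r₁ = -3 + \sqrt{13}, r₂ = - \sqrt{13} - 3.
General solution: c(n) = A·r₁^n + B·r₂^n.
From the initial conditions, A + B = -5 and r₁A + r₂B = 4.
Since r₁ - r₂ = √52: A = (4 - (-5)r₂)/√52 = - \frac{5}{2} - \frac{11 \sqrt{13}}{26}, and B = -5 - A = - \frac{5}{2} + \frac{11 \sqrt{13}}{26}.
So c(n) = \left(- \frac{5}{2} - \frac{11 \sqrt{13}}{26}\right)\left(-3 + \sqrt{13}\right)^n + \left(- \frac{5}{2} + \frac{11 \sqrt{13}}{26}\right)\left(- \sqrt{13} - 3\right)^n.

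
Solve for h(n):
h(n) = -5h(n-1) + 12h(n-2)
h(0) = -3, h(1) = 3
Characteristic equation: x² + 5x - 12 = 0.
Discriminant Δ = (-5)² + 4·(12) = 73.
Roots r₁,₂ = (-5 ± √73)/2, so r₁ = - \frac{5}{2} + \frac{\sqrt{73}}{2}, r₂ = - \frac{\sqrt{73}}{2} - \frac{5}{2}.
General solution: h(n) = A·r₁^n + B·r₂^n.
From the initial conditions, A + B = -3 and r₁A + r₂B = 3.
Since r₁ - r₂ = √73: A = (3 - (-3)r₂)/√73 = - \frac{3}{2} - \frac{9 \sqrt{73}}{146}, and B = -3 - A = - \frac{3}{2} + \frac{9 \sqrt{73}}{146}.
So h(n) = \left(- \frac{3}{2} - \frac{9 \sqrt{73}}{146}\right)\left(- \frac{5}{2} + \frac{\sqrt{73}}{2}\right)^n + \left(- \frac{3}{2} + \frac{9 \sqrt{73}}{146}\right)\left(- \frac{\sqrt{73}}{2} - \frac{5}{2}\right)^n.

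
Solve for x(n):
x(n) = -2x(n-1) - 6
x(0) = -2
First-order linear non-homogeneous.
Homogeneous solution: x_h(n) = A·(-2)^n.
Try constant particular solution x_p = K: K = -2K - 6 ⇒ K = -2.
General: x(n) = A·(-2)^n - 2.
Apply x(0) = -2: A - 2 = -2 ⇒ A = 0.
So x(n) = -2.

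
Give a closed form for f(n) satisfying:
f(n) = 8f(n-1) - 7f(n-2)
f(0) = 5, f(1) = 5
Characteristic equation: x² - 8x + 7 = 0, which factors as (x - (7))(x - (1)) = 0.
Roots r₁ = 7, r₂ = 1 (distinct).
General solution: f(n) = A·(7)^n + B·(1)^n.
From f(0) = 5: A + B = 5.
From f(1) = 5: 7A + B = 5.
Solving: A = 0, B = 5.
So f(n) = 5.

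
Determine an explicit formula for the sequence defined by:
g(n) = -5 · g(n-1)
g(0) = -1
Pure geometric recurrence with ratio -5.
By induction g(n) = g(0) · (-5)^n = - \left(-5\right)^{n}.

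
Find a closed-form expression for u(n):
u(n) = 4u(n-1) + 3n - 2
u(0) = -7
First-order linear with linear forcing.
Homogeneous solution: u_h(n) = A·(4)^n.
Try particular u_p(n) = pn + q. Substituting:
  pn + q = 4(p(n-1) + q) + 3n - 2.
Matching the n-coefficient: p = 4p + 3 ⇒ p = -1.
Matching constants: q = -4p + 4q - 2 ⇒ q = - \frac{2}{3}.
General: u(n) = A·(4)^n - n - \frac{2}{3}.
Apply u(0) = -7: A - \frac{2}{3} = -7 ⇒ A = - \frac{19}{3}.
So u(n) = - \frac{19 \cdot 4^{n}}{3} - n - \frac{2}{3}.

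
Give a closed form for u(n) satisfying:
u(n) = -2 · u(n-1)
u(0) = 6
Pure geometric recurrence with ratio -2.
By induction u(n) = u(0) · (-2)^n = 6 \left(-2\right)^{n}.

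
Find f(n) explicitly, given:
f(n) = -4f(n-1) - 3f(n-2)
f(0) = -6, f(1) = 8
Characteristic equation: x² + 4x + 3 = 0, which factors as (x - (-3))(x - (-1)) = 0.
Roots r₁ = -3, r₂ = -1 (distinct).
General solution: f(n) = A·(-3)^n + B·(-1)^n.
From f(0) = -6: A + B = -6.
From f(1) = 8: -3A - B = 8.
Solving: A = -1, B = -5.
So f(n) = - 5 \left(-1\right)^{n} - \left(-3\right)^{n}.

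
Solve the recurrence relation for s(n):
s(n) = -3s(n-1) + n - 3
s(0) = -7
First-order linear with linear forcing.
Homogeneous solution: s_h(n) = A·(-3)^n.
Try particular s_p(n) = pn + q. Substituting:
  pn + q = -3(p(n-1) + q) + n - 3.
Matching the n-coefficient: p = -3p + 1 ⇒ p = \frac{1}{4}.
Matching constants: q = 3p - 3q - 3 ⇒ q = - \frac{9}{16}.
General: s(n) = A·(-3)^n + \frac{n}{4} - \frac{9}{16}.
Apply s(0) = -7: A - \frac{9}{16} = -7 ⇒ A = - \frac{103}{16}.
So s(n) = - \frac{103 \left(-3\right)^{n}}{16} + \frac{n}{4} - \frac{9}{16}.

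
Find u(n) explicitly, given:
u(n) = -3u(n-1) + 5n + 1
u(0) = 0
First-order linear with linear forcing.
Homogeneous solution: u_h(n) = A·(-3)^n.
Try particular u_p(n) = pn + q. Substituting:
  pn + q = -3(p(n-1) + q) + 5n + 1.
Matching the n-coefficient: p = -3p + 5 ⇒ p = \frac{5}{4}.
Matching constants: q = 3p - 3q + 1 ⇒ q = \frac{19}{16}.
General: u(n) = A·(-3)^n + \frac{5 n}{4} + \frac{19}{16}.
Apply u(0) = 0: A + \frac{19}{16} = 0 ⇒ A = - \frac{19}{16}.
So u(n) = - \frac{19 \left(-3\right)^{n}}{16} + \frac{5 n}{4} + \frac{19}{16}.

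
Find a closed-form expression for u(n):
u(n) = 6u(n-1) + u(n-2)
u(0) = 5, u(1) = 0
Characteristic equation: x² - 6x - 1 = 0.
Discriminant Δ = (6)² + 4·(1) = 40.
Roots r₁,₂ = (6 ± √40)/2, so r₁ = 3 + \sqrt{10}, r₂ = 3 - \sqrt{10}.
General solution: u(n) = A·r₁^n + B·r₂^n.
From the initial conditions, A + B = 5 and r₁A + r₂B = 0.
Since r₁ - r₂ = √40: A = (0 - (5)r₂)/√40 = \frac{5}{2} - \frac{3 \sqrt{10}}{4}, and B = 5 - A = \frac{3 \sqrt{10}}{4} + \frac{5}{2}.
So u(n) = \left(\frac{5}{2} - \frac{3 \sqrt{10}}{4}\right)\left(3 + \sqrt{10}\right)^n + \left(\frac{3 \sqrt{10}}{4} + \frac{5}{2}\right)\left(3 - \sqrt{10}\right)^n.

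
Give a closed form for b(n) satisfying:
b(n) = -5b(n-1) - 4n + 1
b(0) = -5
First-order linear with linear forcing.
Homogeneous solution: b_h(n) = A·(-5)^n.
Try particular b_p(n) = pn + q. Substituting:
  pn + q = -5(p(n-1) + q) - 4n + 1.
Matching the n-coefficient: p = -5p - 4 ⇒ p = - \frac{2}{3}.
Matching constants: q = 5p - 5q + 1 ⇒ q = - \frac{7}{18}.
General: b(n) = A·(-5)^n - \frac{2 n}{3} - \frac{7}{18}.
Apply b(0) = -5: A - \frac{7}{18} = -5 ⇒ A = - \frac{83}{18}.
So b(n) = - \frac{83 \left(-5\right)^{n}}{18} - \frac{2 n}{3} - \frac{7}{18}.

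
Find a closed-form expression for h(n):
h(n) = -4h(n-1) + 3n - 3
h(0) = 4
First-order linear with linear forcing.
Homogeneous solution: h_h(n) = A·(-4)^n.
Try particular h_p(n) = pn + q. Substituting:
  pn + q = -4(p(n-1) + q) + 3n - 3.
Matching the n-coefficient: p = -4p + 3 ⇒ p = \frac{3}{5}.
Matching constants: q = 4p - 4q - 3 ⇒ q = - \frac{3}{25}.
General: h(n) = A·(-4)^n + \frac{3 n}{5} - \frac{3}{25}.
Apply h(0) = 4: A - \frac{3}{25} = 4 ⇒ A = \frac{103}{25}.
So h(n) = \frac{103 \left(-4\right)^{n}}{25} + \frac{3 n}{5} - \frac{3}{25}.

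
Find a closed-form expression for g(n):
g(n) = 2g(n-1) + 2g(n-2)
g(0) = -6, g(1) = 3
Characteristic equation: x² - 2x - 2 = 0.
Discriminant Δ = (2)² + 4·(2) = 12.
Roots r₁,₂ = (2 ± √12)/2, so r₁ = 1 + \sqrt{3}, r₂ = 1 - \sqrt{3}.
General solution: g(n) = A·r₁^n + B·r₂^n.
From the initial conditions, A + B = -6 and r₁A + r₂B = 3.
Since r₁ - r₂ = √12: A = (3 - (-6)r₂)/√12 = -3 + \frac{3 \sqrt{3}}{2}, and B = -6 - A = -3 - \frac{3 \sqrt{3}}{2}.
So g(n) = \left(-3 + \frac{3 \sqrt{3}}{2}\right)\left(1 + \sqrt{3}\right)^n + \left(-3 - \frac{3 \sqrt{3}}{2}\right)\left(1 - \sqrt{3}\right)^n.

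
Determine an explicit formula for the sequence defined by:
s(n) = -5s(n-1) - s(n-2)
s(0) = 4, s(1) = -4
Characteristic equation: x² + 5x + 1 = 0.
Discriminant Δ = (-5)² + 4·(-1) = 21.
Roots r₁,₂ = (-5 ± √21)/2, so r₁ = - \frac{5}{2} + \frac{\sqrt{21}}{2}, r₂ = - \frac{5}{2} - \frac{\sqrt{21}}{2}.
General solution: s(n) = A·r₁^n + B·r₂^n.
From the initial conditions, A + B = 4 and r₁A + r₂B = -4.
Since r₁ - r₂ = √21: A = (-4 - (4)r₂)/√21 = \frac{2 \sqrt{21}}{7} + 2, and B = 4 - A = 2 - \frac{2 \sqrt{21}}{7}.
So s(n) = \left(\frac{2 \sqrt{21}}{7} + 2\right)\left(- \frac{5}{2} + \frac{\sqrt{21}}{2}\right)^n + \left(2 - \frac{2 \sqrt{21}}{7}\right)\left(- \frac{5}{2} - \frac{\sqrt{21}}{2}\right)^n.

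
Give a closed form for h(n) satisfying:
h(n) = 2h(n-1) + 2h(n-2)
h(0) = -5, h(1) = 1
Characteristic equation: x² - 2x - 2 = 0.
Discriminant Δ = (2)² + 4·(2) = 12.
Roots r₁,₂ = (2 ± √12)/2, so r₁ = 1 + \sqrt{3}, r₂ = 1 - \sqrt{3}.
General solution: h(n) = A·r₁^n + B·r₂^n.
From the initial conditions, A + B = -5 and r₁A + r₂B = 1.
Since r₁ - r₂ = √12: A = (1 - (-5)r₂)/√12 = - \frac{5}{2} + \sqrt{3}, and B = -5 - A = - \frac{5}{2} - \sqrt{3}.
So h(n) = \left(- \frac{5}{2} + \sqrt{3}\right)\left(1 + \sqrt{3}\right)^n + \left(- \frac{5}{2} - \sqrt{3}\right)\left(1 - \sqrt{3}\right)^n.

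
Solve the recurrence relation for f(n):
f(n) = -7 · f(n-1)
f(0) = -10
Pure geometric recurrence with ratio -7.
By induction f(n) = f(0) · (-7)^n = - 10 \left(-7\right)^{n}.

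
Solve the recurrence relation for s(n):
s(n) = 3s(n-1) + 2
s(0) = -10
First-order linear non-homogeneous.
Homogeneous solution: s_h(n) = A·(3)^n.
Try constant particular solution s_p = K: K = 3K + 2 ⇒ K = -1.
General: s(n) = A·(3)^n - 1.
Apply s(0) = -10: A - 1 = -10 ⇒ A = -9.
So s(n) = - 9 \cdot 3^{n} - 1.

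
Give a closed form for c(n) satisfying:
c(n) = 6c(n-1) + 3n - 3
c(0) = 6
First-order linear with linear forcing.
Homogeneous solution: c_h(n) = A·(6)^n.
Try particular c_p(n) = pn + q. Substituting:
  pn + q = 6(p(n-1) + q) + 3n - 3.
Matching the n-coefficient: p = 6p + 3 ⇒ p = - \frac{3}{5}.
Matching constants: q = -6p + 6q - 3 ⇒ q = - \frac{3}{25}.
General: c(n) = A·(6)^n - \frac{3 n}{5} - \frac{3}{25}.
Apply c(0) = 6: A - \frac{3}{25} = 6 ⇒ A = \frac{153}{25}.
So c(n) = \frac{153 \cdot 6^{n}}{25} - \frac{3 n}{5} - \frac{3}{25}.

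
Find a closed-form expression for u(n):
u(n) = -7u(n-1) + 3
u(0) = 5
First-order linear non-homogeneous.
Homogeneous solution: u_h(n) = A·(-7)^n.
Try constant particular solution u_p = K: K = -7K + 3 ⇒ K = \frac{3}{8}.
General: u(n) = A·(-7)^n + \frac{3}{8}.
Apply u(0) = 5: A + \frac{3}{8} = 5 ⇒ A = \frac{37}{8}.
So u(n) = \frac{37 \left(-7\right)^{n}}{8} + \frac{3}{8}.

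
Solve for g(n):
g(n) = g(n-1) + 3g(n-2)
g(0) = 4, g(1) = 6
Characteristic equation: x² - x - 3 = 0.
Discriminant Δ = (1)² + 4·(3) = 13.
Roots r₁,₂ = (1 ± √13)/2, so r₁ = \frac{1}{2} + \frac{\sqrt{13}}{2}, r₂ = \frac{1}{2} - \frac{\sqrt{13}}{2}.
General solution: g(n) = A·r₁^n + B·r₂^n.
From the initial conditions, A + B = 4 and r₁A + r₂B = 6.
Since r₁ - r₂ = √13: A = (6 - (4)r₂)/√13 = \frac{4 \sqrt{13}}{13} + 2, and B = 4 - A = 2 - \frac{4 \sqrt{13}}{13}.
So g(n) = \left(\frac{4 \sqrt{13}}{13} + 2\right)\left(\frac{1}{2} + \frac{\sqrt{13}}{2}\right)^n + \left(2 - \frac{4 \sqrt{13}}{13}\right)\left(\frac{1}{2} - \frac{\sqrt{13}}{2}\right)^n.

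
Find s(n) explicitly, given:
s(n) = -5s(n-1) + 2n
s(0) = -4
First-order linear with linear forcing.
Homogeneous solution: s_h(n) = A·(-5)^n.
Try particular s_p(n) = pn + q. Substituting:
  pn + q = -5(p(n-1) + q) + 2n.
Matching the n-coefficient: p = -5p + 2 ⇒ p = \frac{1}{3}.
Matching constants: q = 5p - 5q ⇒ q = \frac{5}{18}.
General: s(n) = A·(-5)^n + \frac{n}{3} + \frac{5}{18}.
Apply s(0) = -4: A + \frac{5}{18} = -4 ⇒ A = - \frac{77}{18}.
So s(n) = - \frac{77 \left(-5\right)^{n}}{18} + \frac{n}{3} + \frac{5}{18}.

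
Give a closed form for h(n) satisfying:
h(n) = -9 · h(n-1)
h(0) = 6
Pure geometric recurrence with ratio -9.
By induction h(n) = h(0) · (-9)^n = 6 \left(-9\right)^{n}.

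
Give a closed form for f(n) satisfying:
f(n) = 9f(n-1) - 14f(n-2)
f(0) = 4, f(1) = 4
Characteristic equation: x² - 9x + 14 = 0, which factors as (x - (2))(x - (7)) = 0.
Roots r₁ = 2, r₂ = 7 (distinct).
General solution: f(n) = A·(2)^n + B·(7)^n.
From f(0) = 4: A + B = 4.
From f(1) = 4: 2A + 7B = 4.
Solving: A = \frac{24}{5}, B = - \frac{4}{5}.
So f(n) = \frac{24 \cdot 2^{n}}{5} - \frac{4 \cdot 7^{n}}{5}.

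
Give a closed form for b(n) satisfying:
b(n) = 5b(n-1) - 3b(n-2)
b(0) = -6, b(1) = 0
Characteristic equation: x² - 5x + 3 = 0.
Discriminant Δ = (5)² + 4·(-3) = 13.
Roots r₁,₂ = (5 ± √13)/2, so r₁ = \frac{\sqrt{13}}{2} + \frac{5}{2}, r₂ = \frac{5}{2} - \frac{\sqrt{13}}{2}.
General solution: b(n) = A·r₁^n + B·r₂^n.
From the initial conditions, A + B = -6 and r₁A + r₂B = 0.
Since r₁ - r₂ = √13: A = (0 - (-6)r₂)/√13 = -3 + \frac{15 \sqrt{13}}{13}, and B = -6 - A = - \frac{15 \sqrt{13}}{13} - 3.
So b(n) = \left(-3 + \frac{15 \sqrt{13}}{13}\right)\left(\frac{\sqrt{13}}{2} + \frac{5}{2}\right)^n + \left(- \frac{15 \sqrt{13}}{13} - 3\right)\left(\frac{5}{2} - \frac{\sqrt{13}}{2}\right)^n.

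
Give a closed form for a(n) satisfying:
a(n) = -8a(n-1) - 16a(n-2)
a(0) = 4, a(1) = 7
Characteristic equation: x² + 8x + 16 = 0, which is (x - (-4))².
Repeated root r = -4.
General solution: a(n) = (A + Bn)·(-4)^n.
From a(0) = 4: A = 4.
From a(1) = 7: (A + B)·(-4) = 7 ⇒ B = - \frac{23}{4}.
So a(n) = \left(4 - \frac{23 n}{4}\right) \cdot (-4)^n.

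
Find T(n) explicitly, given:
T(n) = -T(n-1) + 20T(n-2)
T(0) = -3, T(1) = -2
Characteristic equation: x² + x - 20 = 0, which factors as (x - (-5))(x - (4)) = 0.
Roots r₁ = -5, r₂ = 4 (distinct).
General solution: T(n) = A·(-5)^n + B·(4)^n.
From T(0) = -3: A + B = -3.
From T(1) = -2: -5A + 4B = -2.
Solving: A = - \frac{10}{9}, B = - \frac{17}{9}.
So T(n) = - \frac{10 \left(-5\right)^{n}}{9} - \frac{17 \cdot 4^{n}}{9}.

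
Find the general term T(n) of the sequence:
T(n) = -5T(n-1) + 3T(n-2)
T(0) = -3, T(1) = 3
Characteristic equation: x² + 5x - 3 = 0.
Discriminant Δ = (-5)² + 4·(3) = 37.
Roots r₁,₂ = (-5 ± √37)/2, so r₁ = - \frac{5}{2} + \frac{\sqrt{37}}{2}, r₂ = - \frac{\sqrt{37}}{2} - \frac{5}{2}.
General solution: T(n) = A·r₁^n + B·r₂^n.
From the initial conditions, A + B = -3 and r₁A + r₂B = 3.
Since r₁ - r₂ = √37: A = (3 - (-3)r₂)/√37 = - \frac{3}{2} - \frac{9 \sqrt{37}}{74}, and B = -3 - A = - \frac{3}{2} + \frac{9 \sqrt{37}}{74}.
So T(n) = \left(- \frac{3}{2} - \frac{9 \sqrt{37}}{74}\right)\left(- \frac{5}{2} + \frac{\sqrt{37}}{2}\right)^n + \left(- \frac{3}{2} + \frac{9 \sqrt{37}}{74}\right)\left(- \frac{\sqrt{37}}{2} - \frac{5}{2}\right)^n.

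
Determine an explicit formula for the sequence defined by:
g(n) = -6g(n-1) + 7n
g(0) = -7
First-order linear with linear forcing.
Homogeneous solution: g_h(n) = A·(-6)^n.
Try particular g_p(n) = pn + q. Substituting:
  pn + q = -6(p(n-1) + q) + 7n.
Matching the n-coefficient: p = -6p + 7 ⇒ p = 1.
Matching constants: q = 6p - 6q ⇒ q = \frac{6}{7}.
General: g(n) = A·(-6)^n + n + \frac{6}{7}.
Apply g(0) = -7: A + \frac{6}{7} = -7 ⇒ A = - \frac{55}{7}.
So g(n) = - \frac{55 \left(-6\right)^{n}}{7} + n + \frac{6}{7}.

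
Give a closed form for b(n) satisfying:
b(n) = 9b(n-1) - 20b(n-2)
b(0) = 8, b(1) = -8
Characteristic equation: x² - 9x + 20 = 0, which factors as (x - (4))(x - (5)) = 0.
Roots r₁ = 4, r₂ = 5 (distinct).
General solution: b(n) = A·(4)^n + B·(5)^n.
From b(0) = 8: A + B = 8.
From b(1) = -8: 4A + 5B = -8.
Solving: A = 48, B = -40.
So b(n) = 48 \cdot 4^{n} - 40 \cdot 5^{n}.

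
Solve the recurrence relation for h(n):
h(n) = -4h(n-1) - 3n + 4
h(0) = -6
First-order linear with linear forcing.
Homogeneous solution: h_h(n) = A·(-4)^n.
Try particular h_p(n) = pn + q. Substituting:
  pn + q = -4(p(n-1) + q) - 3n + 4.
Matching the n-coefficient: p = -4p - 3 ⇒ p = - \frac{3}{5}.
Matching constants: q = 4p - 4q + 4 ⇒ q = \frac{8}{25}.
General: h(n) = A·(-4)^n - \frac{3 n}{5} + \frac{8}{25}.
Apply h(0) = -6: A + \frac{8}{25} = -6 ⇒ A = - \frac{158}{25}.
So h(n) = - \frac{158 \left(-4\right)^{n}}{25} - \frac{3 n}{5} + \frac{8}{25}.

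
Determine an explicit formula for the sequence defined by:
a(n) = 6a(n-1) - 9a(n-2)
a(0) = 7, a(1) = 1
Characteristic equation: x² - 6x + 9 = 0, which is (x - (3))².
Repeated root r = 3.
General solution: a(n) = (A + Bn)·(3)^n.
From a(0) = 7: A = 7.
From a(1) = 1: (A + B)·(3) = 1 ⇒ B = - \frac{20}{3}.
So a(n) = \left(7 - \frac{20 n}{3}\right) \cdot (3)^n.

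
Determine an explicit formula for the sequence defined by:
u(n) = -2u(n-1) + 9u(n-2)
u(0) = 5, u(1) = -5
Characteristic equation: x² + 2x - 9 = 0.
Discriminant Δ = (-2)² + 4·(9) = 40.
Roots r₁,₂ = (-2 ± √40)/2, so r₁ = -1 + \sqrt{10}, r₂ = - \sqrt{10} - 1.
General solution: u(n) = A·r₁^n + B·r₂^n.
From the initial conditions, A + B = 5 and r₁A + r₂B = -5.
Since r₁ - r₂ = √40: A = (-5 - (5)r₂)/√40 = \frac{5}{2}, and B = 5 - A = \frac{5}{2}.
So u(n) = \left(\frac{5}{2}\right)\left(-1 + \sqrt{10}\right)^n + \left(\frac{5}{2}\right)\left(- \sqrt{10} - 1\right)^n.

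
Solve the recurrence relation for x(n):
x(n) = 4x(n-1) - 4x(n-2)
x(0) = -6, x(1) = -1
Characteristic equation: x² - 4x + 4 = 0, which is (x - (2))².
Repeated root r = 2.
General solution: x(n) = (A + Bn)·(2)^n.
From x(0) = -6: A = -6.
From x(1) = -1: (A + B)·(2) = -1 ⇒ B = \frac{11}{2}.
So x(n) = \left(\frac{11 n}{2} - 6\right) \cdot (2)^n.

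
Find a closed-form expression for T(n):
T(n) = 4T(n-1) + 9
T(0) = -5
First-order linear non-homogeneous.
Homogeneous solution: T_h(n) = A·(4)^n.
Try constant particular solution T_p = K: K = 4K + 9 ⇒ K = -3.
General: T(n) = A·(4)^n - 3.
Apply T(0) = -5: A - 3 = -5 ⇒ A = -2.
So T(n) = - 2 \cdot 4^{n} - 3.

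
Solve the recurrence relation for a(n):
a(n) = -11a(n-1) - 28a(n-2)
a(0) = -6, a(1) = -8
Characteristic equation: x² + 11x + 28 = 0, which factors as (x - (-4))(x - (-7)) = 0.
Roots r₁ = -4, r₂ = -7 (distinct).
General solution: a(n) = A·(-4)^n + B·(-7)^n.
From a(0) = -6: A + B = -6.
From a(1) = -8: -4A - 7B = -8.
Solving: A = - \frac{50}{3}, B = \frac{32}{3}.
So a(n) = - \frac{50 \left(-4\right)^{n}}{3} + \frac{32 \left(-7\right)^{n}}{3}.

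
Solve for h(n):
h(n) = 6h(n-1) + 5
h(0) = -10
First-order linear non-homogeneous.
Homogeneous solution: h_h(n) = A·(6)^n.
Try constant particular solution h_p = K: K = 6K + 5 ⇒ K = -1.
General: h(n) = A·(6)^n - 1.
Apply h(0) = -10: A - 1 = -10 ⇒ A = -9.
So h(n) = - 9 \cdot 6^{n} - 1.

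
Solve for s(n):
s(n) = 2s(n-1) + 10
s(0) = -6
First-order linear non-homogeneous.
Homogeneous solution: s_h(n) = A·(2)^n.
Try constant particular solution s_p = K: K = 2K + 10 ⇒ K = -10.
General: s(n) = A·(2)^n - 10.
Apply s(0) = -6: A - 10 = -6 ⇒ A = 4.
So s(n) = 4 \cdot 2^{n} - 10.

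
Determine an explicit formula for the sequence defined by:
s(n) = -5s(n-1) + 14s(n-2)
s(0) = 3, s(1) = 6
Characteristic equation: x² + 5x - 14 = 0, which factors as (x - (2))(x - (-7)) = 0.
Roots r₁ = 2, r₂ = -7 (distinct).
General solution: s(n) = A·(2)^n + B·(-7)^n.
From s(0) = 3: A + B = 3.
From s(1) = 6: 2A - 7B = 6.
Solving: A = 3, B = 0.
So s(n) = 3 \cdot 2^{n}.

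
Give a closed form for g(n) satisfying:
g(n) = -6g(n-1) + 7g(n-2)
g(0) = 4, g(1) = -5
Characteristic equation: x² + 6x - 7 = 0, which factors as (x - (-7))(x - (1)) = 0.
Roots r₁ = -7, r₂ = 1 (distinct).
General solution: g(n) = A·(-7)^n + B·(1)^n.
From g(0) = 4: A + B = 4.
From g(1) = -5: -7A + B = -5.
Solving: A = \frac{9}{8}, B = \frac{23}{8}.
So g(n) = \frac{9 \left(-7\right)^{n}}{8} + \frac{23}{8}.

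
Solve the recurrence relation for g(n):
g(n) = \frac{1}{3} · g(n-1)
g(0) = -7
Pure geometric recurrence with ratio \frac{1}{3}.
By induction g(n) = g(0) · (\frac{1}{3})^n = - 7 \cdot 3^{- n}.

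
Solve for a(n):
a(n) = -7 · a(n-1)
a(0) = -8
Pure geometric recurrence with ratio -7.
By induction a(n) = a(0) · (-7)^n = - 8 \left(-7\right)^{n}.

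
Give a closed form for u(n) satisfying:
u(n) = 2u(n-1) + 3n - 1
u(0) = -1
First-order linear with linear forcing.
Homogeneous solution: u_h(n) = A·(2)^n.
Try particular u_p(n) = pn + q. Substituting:
  pn + q = 2(p(n-1) + q) + 3n - 1.
Matching the n-coefficient: p = 2p + 3 ⇒ p = -3.
Matching constants: q = -2p + 2q - 1 ⇒ q = -5.
General: u(n) = A·(2)^n - 3 n - 5.
Apply u(0) = -1: A - 5 = -1 ⇒ A = 4.
So u(n) = 4 \cdot 2^{n} - 3 n - 5.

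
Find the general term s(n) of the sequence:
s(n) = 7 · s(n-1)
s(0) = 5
Pure geometric recurrence with ratio 7.
By induction s(n) = s(0) · (7)^n = 5 \cdot 7^{n}.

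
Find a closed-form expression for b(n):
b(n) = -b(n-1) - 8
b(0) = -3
First-order linear non-homogeneous.
Homogeneous solution: b_h(n) = A·(-1)^n.
Try constant particular solution b_p = K: K = -K - 8 ⇒ K = -4.
General: b(n) = A·(-1)^n - 4.
Apply b(0) = -3: A - 4 = -3 ⇒ A = 1.
So b(n) = \left(-1\right)^{n} - 4.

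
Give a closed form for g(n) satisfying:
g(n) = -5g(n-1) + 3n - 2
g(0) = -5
First-order linear with linear forcing.
Homogeneous solution: g_h(n) = A·(-5)^n.
Try particular g_p(n) = pn + q. Substituting:
  pn + q = -5(p(n-1) + q) + 3n - 2.
Matching the n-coefficient: p = -5p + 3 ⇒ p = \frac{1}{2}.
Matching constants: q = 5p - 5q - 2 ⇒ q = \frac{1}{12}.
General: g(n) = A·(-5)^n + \frac{n}{2} + \frac{1}{12}.
Apply g(0) = -5: A + \frac{1}{12} = -5 ⇒ A = - \frac{61}{12}.
So g(n) = - \frac{61 \left(-5\right)^{n}}{12} + \frac{n}{2} + \frac{1}{12}.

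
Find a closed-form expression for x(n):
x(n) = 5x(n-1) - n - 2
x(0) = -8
First-order linear with linear forcing.
Homogeneous solution: x_h(n) = A·(5)^n.
Try particular x_p(n) = pn + q. Substituting:
  pn + q = 5(p(n-1) + q) - n - 2.
Matching the n-coefficient: p = 5p - 1 ⇒ p = \frac{1}{4}.
Matching constants: q = -5p + 5q - 2 ⇒ q = \frac{13}{16}.
General: x(n) = A·(5)^n + \frac{n}{4} + \frac{13}{16}.
Apply x(0) = -8: A + \frac{13}{16} = -8 ⇒ A = - \frac{141}{16}.
So x(n) = - \frac{141 \cdot 5^{n}}{16} + \frac{n}{4} + \frac{13}{16}.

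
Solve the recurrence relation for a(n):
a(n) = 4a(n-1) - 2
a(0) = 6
First-order linear non-homogeneous.
Homogeneous solution: a_h(n) = A·(4)^n.
Try constant particular solution a_p = K: K = 4K - 2 ⇒ K = \frac{2}{3}.
General: a(n) = A·(4)^n + \frac{2}{3}.
Apply a(0) = 6: A + \frac{2}{3} = 6 ⇒ A = \frac{16}{3}.
So a(n) = \frac{16 \cdot 4^{n}}{3} + \frac{2}{3}.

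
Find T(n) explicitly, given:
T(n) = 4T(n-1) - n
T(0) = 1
First-order linear with linear forcing.
Homogeneous solution: T_h(n) = A·(4)^n.
Try particular T_p(n) = pn + q. Substituting:
  pn + q = 4(p(n-1) + q) - n.
Matching the n-coefficient: p = 4p - 1 ⇒ p = \frac{1}{3}.
Matching constants: q = -4p + 4q ⇒ q = \frac{4}{9}.
General: T(n) = A·(4)^n + \frac{n}{3} + \frac{4}{9}.
Apply T(0) = 1: A + \frac{4}{9} = 1 ⇒ A = \frac{5}{9}.
So T(n) = \frac{5 \cdot 4^{n}}{9} + \frac{n}{3} + \frac{4}{9}.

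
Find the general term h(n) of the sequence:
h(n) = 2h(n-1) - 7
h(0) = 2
First-order linear non-homogeneous.
Homogeneous solution: h_h(n) = A·(2)^n.
Try constant particular solution h_p = K: K = 2K - 7 ⇒ K = 7.
General: h(n) = A·(2)^n + 7.
Apply h(0) = 2: A + 7 = 2 ⇒ A = -5.
So h(n) = 7 - 5 \cdot 2^{n}.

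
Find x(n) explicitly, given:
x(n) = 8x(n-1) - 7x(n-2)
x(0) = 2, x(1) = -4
Characteristic equation: x² - 8x + 7 = 0, which factors as (x - (1))(x - (7)) = 0.
Roots r₁ = 1, r₂ = 7 (distinct).
General solution: x(n) = A·(1)^n + B·(7)^n.
From x(0) = 2: A + B = 2.
From x(1) = -4: A + 7B = -4.
Solving: A = 3, B = -1.
So x(n) = 3 - 7^{n}.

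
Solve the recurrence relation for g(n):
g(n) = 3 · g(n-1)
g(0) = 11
Pure geometric recurrence with ratio 3.
By induction g(n) = g(0) · (3)^n = 11 \cdot 3^{n}.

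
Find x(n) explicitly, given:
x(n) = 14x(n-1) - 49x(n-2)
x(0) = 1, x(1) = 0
Characteristic equation: x² - 14x + 49 = 0, which is (x - (7))².
Repeated root r = 7.
General solution: x(n) = (A + Bn)·(7)^n.
From x(0) = 1: A = 1.
From x(1) = 0: (A + B)·(7) = 0 ⇒ B = -1.
So x(n) = \left(1 - n\right) \cdot (7)^n.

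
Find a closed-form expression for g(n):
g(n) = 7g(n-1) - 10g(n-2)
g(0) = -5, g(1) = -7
Characteristic equation: x² - 7x + 10 = 0, which factors as (x - (5))(x - (2)) = 0.
Roots r₁ = 5, r₂ = 2 (distinct).
General solution: g(n) = A·(5)^n + B·(2)^n.
From g(0) = -5: A + B = -5.
From g(1) = -7: 5A + 2B = -7.
Solving: A = 1, B = -6.
So g(n) = - 6 \cdot 2^{n} + 5^{n}.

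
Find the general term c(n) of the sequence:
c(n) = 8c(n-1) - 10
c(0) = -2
First-order linear non-homogeneous.
Homogeneous solution: c_h(n) = A·(8)^n.
Try constant particular solution c_p = K: K = 8K - 10 ⇒ K = \frac{10}{7}.
General: c(n) = A·(8)^n + \frac{10}{7}.
Apply c(0) = -2: A + \frac{10}{7} = -2 ⇒ A = - \frac{24}{7}.
So c(n) = \frac{10}{7} - \frac{24 \cdot 8^{n}}{7}.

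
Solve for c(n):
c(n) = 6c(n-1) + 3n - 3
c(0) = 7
First-order linear with linear forcing.
Homogeneous solution: c_h(n) = A·(6)^n.
Try particular c_p(n) = pn + q. Substituting:
  pn + q = 6(p(n-1) + q) + 3n - 3.
Matching the n-coefficient: p = 6p + 3 ⇒ p = - \frac{3}{5}.
Matching constants: q = -6p + 6q - 3 ⇒ q = - \frac{3}{25}.
General: c(n) = A·(6)^n - \frac{3 n}{5} - \frac{3}{25}.
Apply c(0) = 7: A - \frac{3}{25} = 7 ⇒ A = \frac{178}{25}.
So c(n) = \frac{178 \cdot 6^{n}}{25} - \frac{3 n}{5} - \frac{3}{25}.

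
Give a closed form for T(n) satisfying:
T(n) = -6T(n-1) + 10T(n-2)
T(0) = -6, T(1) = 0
Characteristic equation: x² + 6x - 10 = 0.
Discriminant Δ = (-6)² + 4·(10) = 76.
Roots r₁,₂ = (-6 ± √76)/2, so r₁ = -3 + \sqrt{19}, r₂ = - \sqrt{19} - 3.
General solution: T(n) = A·r₁^n + B·r₂^n.
From the initial conditions, A + B = -6 and r₁A + r₂B = 0.
Since r₁ - r₂ = √76: A = (0 - (-6)r₂)/√76 = -3 - \frac{9 \sqrt{19}}{19}, and B = -6 - A = -3 + \frac{9 \sqrt{19}}{19}.
So T(n) = \left(-3 - \frac{9 \sqrt{19}}{19}\right)\left(-3 + \sqrt{19}\right)^n + \left(-3 + \frac{9 \sqrt{19}}{19}\right)\left(- \sqrt{19} - 3\right)^n.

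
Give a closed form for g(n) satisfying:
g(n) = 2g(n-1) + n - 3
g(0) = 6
First-order linear with linear forcing.
Homogeneous solution: g_h(n) = A·(2)^n.
Try particular g_p(n) = pn + q. Substituting:
  pn + q = 2(p(n-1) + q) + n - 3.
Matching the n-coefficient: p = 2p + 1 ⇒ p = -1.
Matching constants: q = -2p + 2q - 3 ⇒ q = 1.
General: g(n) = A·(2)^n - n + 1.
Apply g(0) = 6: A + 1 = 6 ⇒ A = 5.
So g(n) = 5 \cdot 2^{n} - n + 1.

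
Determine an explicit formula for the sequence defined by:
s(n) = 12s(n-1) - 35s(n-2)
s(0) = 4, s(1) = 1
Characteristic equation: x² - 12x + 35 = 0, which factors as (x - (7))(x - (5)) = 0.
Roots r₁ = 7, r₂ = 5 (distinct).
General solution: s(n) = A·(7)^n + B·(5)^n.
From s(0) = 4: A + B = 4.
From s(1) = 1: 7A + 5B = 1.
Solving: A = - \frac{19}{2}, B = \frac{27}{2}.
So s(n) = \frac{27 \cdot 5^{n}}{2} - \frac{19 \cdot 7^{n}}{2}.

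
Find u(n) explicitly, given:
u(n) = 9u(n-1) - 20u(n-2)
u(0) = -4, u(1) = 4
Characteristic equation: x² - 9x + 20 = 0, which factors as (x - (4))(x - (5)) = 0.
Roots r₁ = 4, r₂ = 5 (distinct).
General solution: u(n) = A·(4)^n + B·(5)^n.
From u(0) = -4: A + B = -4.
From u(1) = 4: 4A + 5B = 4.
Solving: A = -24, B = 20.
So u(n) = - 24 \cdot 4^{n} + 20 \cdot 5^{n}.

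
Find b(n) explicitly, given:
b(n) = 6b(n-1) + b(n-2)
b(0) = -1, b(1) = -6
Characteristic equation: x² - 6x - 1 = 0.
Discriminant Δ = (6)² + 4·(1) = 40.
Roots r₁,₂ = (6 ± √40)/2, so r₁ = 3 + \sqrt{10}, r₂ = 3 - \sqrt{10}.
General solution: b(n) = A·r₁^n + B·r₂^n.
From the initial conditions, A + B = -1 and r₁A + r₂B = -6.
Since r₁ - r₂ = √40: A = (-6 - (-1)r₂)/√40 = - \frac{1}{2} - \frac{3 \sqrt{10}}{20}, and B = -1 - A = - \frac{1}{2} + \frac{3 \sqrt{10}}{20}.
So b(n) = \left(- \frac{1}{2} - \frac{3 \sqrt{10}}{20}\right)\left(3 + \sqrt{10}\right)^n + \left(- \frac{1}{2} + \frac{3 \sqrt{10}}{20}\right)\left(3 - \sqrt{10}\right)^n.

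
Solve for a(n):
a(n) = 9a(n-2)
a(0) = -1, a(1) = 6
Characteristic equation: x² - 9 = 0, which factors as (x - (-3))(x - (3)) = 0.
Roots r₁ = -3, r₂ = 3 (distinct).
General solution: a(n) = A·(-3)^n + B·(3)^n.
From a(0) = -1: A + B = -1.
From a(1) = 6: -3A + 3B = 6.
Solving: A = - \frac{3}{2}, B = \frac{1}{2}.
So a(n) = - \frac{3 \left(-3\right)^{n}}{2} + \frac{3^{n}}{2}.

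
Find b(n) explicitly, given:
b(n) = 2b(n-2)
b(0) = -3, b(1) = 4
Characteristic equation: x² - 2 = 0.
Discriminant Δ = (0)² + 4·(2) = 8.
Roots r₁,₂ = (0 ± √8)/2, so r₁ = \sqrt{2}, r₂ = - \sqrt{2}.
General solution: b(n) = A·r₁^n + B·r₂^n.
From the initial conditions, A + B = -3 and r₁A + r₂B = 4.
Since r₁ - r₂ = √8: A = (4 - (-3)r₂)/√8 = - \frac{3}{2} + \sqrt{2}, and B = -3 - A = - \frac{3}{2} - \sqrt{2}.
So b(n) = \left(- \frac{3}{2} + \sqrt{2}\right)\left(\sqrt{2}\right)^n + \left(- \frac{3}{2} - \sqrt{2}\right)\left(- \sqrt{2}\right)^n.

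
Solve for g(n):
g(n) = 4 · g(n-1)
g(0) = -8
Pure geometric recurrence with ratio 4.
By induction g(n) = g(0) · (4)^n = - 8 \cdot 4^{n}.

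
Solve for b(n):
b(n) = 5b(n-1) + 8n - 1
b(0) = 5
First-order linear with linear forcing.
Homogeneous solution: b_h(n) = A·(5)^n.
Try particular b_p(n) = pn + q. Substituting:
  pn + q = 5(p(n-1) + q) + 8n - 1.
Matching the n-coefficient: p = 5p + 8 ⇒ p = -2.
Matching constants: q = -5p + 5q - 1 ⇒ q = - \frac{9}{4}.
General: b(n) = A·(5)^n - 2 n - \frac{9}{4}.
Apply b(0) = 5: A - \frac{9}{4} = 5 ⇒ A = \frac{29}{4}.
So b(n) = \frac{29 \cdot 5^{n}}{4} - 2 n - \frac{9}{4}.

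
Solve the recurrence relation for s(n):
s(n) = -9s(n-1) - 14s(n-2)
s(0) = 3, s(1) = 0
Characteristic equation: x² + 9x + 14 = 0, which factors as (x - (-7))(x - (-2)) = 0.
Roots r₁ = -7, r₂ = -2 (distinct).
General solution: s(n) = A·(-7)^n + B·(-2)^n.
From s(0) = 3: A + B = 3.
From s(1) = 0: -7A - 2B = 0.
Solving: A = - \frac{6}{5}, B = \frac{21}{5}.
So s(n) = \frac{21 \left(-2\right)^{n}}{5} - \frac{6 \left(-7\right)^{n}}{5}.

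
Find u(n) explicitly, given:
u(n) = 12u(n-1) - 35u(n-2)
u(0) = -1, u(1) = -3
Characteristic equation: x² - 12x + 35 = 0, which factors as (x - (7))(x - (5)) = 0.
Roots r₁ = 7, r₂ = 5 (distinct).
General solution: u(n) = A·(7)^n + B·(5)^n.
From u(0) = -1: A + B = -1.
From u(1) = -3: 7A + 5B = -3.
Solving: A = 1, B = -2.
So u(n) = - 2 \cdot 5^{n} + 7^{n}.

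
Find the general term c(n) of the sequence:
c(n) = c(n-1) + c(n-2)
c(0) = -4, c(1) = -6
Characteristic equation: x² - x - 1 = 0.
Discriminant Δ = (1)² + 4·(1) = 5.
Roots r₁,₂ = (1 ± √5)/2, so r₁ = \frac{1}{2} + \frac{\sqrt{5}}{2}, r₂ = \frac{1}{2} - \frac{\sqrt{5}}{2}.
General solution: c(n) = A·r₁^n + B·r₂^n.
From the initial conditions, A + B = -4 and r₁A + r₂B = -6.
Since r₁ - r₂ = √5: A = (-6 - (-4)r₂)/√5 = -2 - \frac{4 \sqrt{5}}{5}, and B = -4 - A = -2 + \frac{4 \sqrt{5}}{5}.
So c(n) = \left(-2 - \frac{4 \sqrt{5}}{5}\right)\left(\frac{1}{2} + \frac{\sqrt{5}}{2}\right)^n + \left(-2 + \frac{4 \sqrt{5}}{5}\right)\left(\frac{1}{2} - \frac{\sqrt{5}}{2}\right)^n.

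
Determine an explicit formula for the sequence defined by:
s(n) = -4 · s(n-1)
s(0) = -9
Pure geometric recurrence with ratio -4.
By induction s(n) = s(0) · (-4)^n = - 9 \left(-4\right)^{n}.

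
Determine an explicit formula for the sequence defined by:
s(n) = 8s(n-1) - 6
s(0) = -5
First-order linear non-homogeneous.
Homogeneous solution: s_h(n) = A·(8)^n.
Try constant particular solution s_p = K: K = 8K - 6 ⇒ K = \frac{6}{7}.
General: s(n) = A·(8)^n + \frac{6}{7}.
Apply s(0) = -5: A + \frac{6}{7} = -5 ⇒ A = - \frac{41}{7}.
So s(n) = \frac{6}{7} - \frac{41 \cdot 8^{n}}{7}.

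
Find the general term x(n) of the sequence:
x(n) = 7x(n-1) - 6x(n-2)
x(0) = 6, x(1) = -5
Characteristic equation: x² - 7x + 6 = 0, which factors as (x - (1))(x - (6)) = 0.
Roots r₁ = 1, r₂ = 6 (distinct).
General solution: x(n) = A·(1)^n + B·(6)^n.
From x(0) = 6: A + B = 6.
From x(1) = -5: A + 6B = -5.
Solving: A = \frac{41}{5}, B = - \frac{11}{5}.
So x(n) = \frac{41}{5} - \frac{11 \cdot 6^{n}}{5}.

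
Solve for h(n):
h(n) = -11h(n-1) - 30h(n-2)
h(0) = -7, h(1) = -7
Characteristic equation: x² + 11x + 30 = 0, which factors as (x - (-5))(x - (-6)) = 0.
Roots r₁ = -5, r₂ = -6 (distinct).
General solution: h(n) = A·(-5)^n + B·(-6)^n.
From h(0) = -7: A + B = -7.
From h(1) = -7: -5A - 6B = -7.
Solving: A = -49, B = 42.
So h(n) = - 49 \left(-5\right)^{n} + 42 \left(-6\right)^{n}.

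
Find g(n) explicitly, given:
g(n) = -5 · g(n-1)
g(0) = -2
Pure geometric recurrence with ratio -5.
By induction g(n) = g(0) · (-5)^n = - 2 \left(-5\right)^{n}.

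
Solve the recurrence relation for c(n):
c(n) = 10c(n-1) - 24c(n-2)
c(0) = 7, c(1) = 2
Characteristic equation: x² - 10x + 24 = 0, which factors as (x - (6))(x - (4)) = 0.
Roots r₁ = 6, r₂ = 4 (distinct).
General solution: c(n) = A·(6)^n + B·(4)^n.
From c(0) = 7: A + B = 7.
From c(1) = 2: 6A + 4B = 2.
Solving: A = -13, B = 20.
So c(n) = 20 \cdot 4^{n} - 13 \cdot 6^{n}.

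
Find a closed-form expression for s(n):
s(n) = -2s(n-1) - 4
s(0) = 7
First-order linear non-homogeneous.
Homogeneous solution: s_h(n) = A·(-2)^n.
Try constant particular solution s_p = K: K = -2K - 4 ⇒ K = - \frac{4}{3}.
General: s(n) = A·(-2)^n - \frac{4}{3}.
Apply s(0) = 7: A - \frac{4}{3} = 7 ⇒ A = \frac{25}{3}.
So s(n) = \frac{25 \left(-2\right)^{n}}{3} - \frac{4}{3}.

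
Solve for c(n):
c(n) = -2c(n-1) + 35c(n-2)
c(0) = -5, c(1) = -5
Characteristic equation: x² + 2x - 35 = 0, which factors as (x - (5))(x - (-7)) = 0.
Roots r₁ = 5, r₂ = -7 (distinct).
General solution: c(n) = A·(5)^n + B·(-7)^n.
From c(0) = -5: A + B = -5.
From c(1) = -5: 5A - 7B = -5.
Solving: A = - \frac{10}{3}, B = - \frac{5}{3}.
So c(n) = - \frac{5 \left(-7\right)^{n}}{3} - \frac{10 \cdot 5^{n}}{3}.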